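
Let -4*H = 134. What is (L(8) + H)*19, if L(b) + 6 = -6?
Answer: -1729/2 ≈ -864.50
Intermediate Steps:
H = -67/2 (H = -¼*134 = -67/2 ≈ -33.500)
L(b) = -12 (L(b) = -6 - 6 = -12)
(L(8) + H)*19 = (-12 - 67/2)*19 = -91/2*19 = -1729/2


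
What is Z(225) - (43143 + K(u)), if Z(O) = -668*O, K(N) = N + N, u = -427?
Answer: -192589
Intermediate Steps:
K(N) = 2*N
Z(225) - (43143 + K(u)) = -668*225 - (43143 + 2*(-427)) = -150300 - (43143 - 854) = -150300 - 1*42289 = -150300 - 42289 = -192589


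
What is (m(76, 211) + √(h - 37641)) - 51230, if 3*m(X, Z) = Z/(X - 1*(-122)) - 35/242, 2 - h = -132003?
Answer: -167367407/3267 + 2*√23591 ≈ -50923.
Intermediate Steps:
h = 132005 (h = 2 - 1*(-132003) = 2 + 132003 = 132005)
m(X, Z) = -35/726 + Z/(3*(122 + X)) (m(X, Z) = (Z/(X - 1*(-122)) - 35/242)/3 = (Z/(X + 122) - 35*1/242)/3 = (Z/(122 + X) - 35/242)/3 = (-35/242 + Z/(122 + X))/3 = -35/726 + Z/(3*(122 + X)))
(m(76, 211) + √(h - 37641)) - 51230 = ((-4270 - 35*76 + 242*211)/(726*(122 + 76)) + √(132005 - 37641)) - 51230 = ((1/726)*(-4270 - 2660 + 51062)/198 + √94364) - 51230 = ((1/726)*(1/198)*44132 + 2*√23591) - 51230 = (1003/3267 + 2*√23591) - 51230 = -167367407/3267 + 2*√23591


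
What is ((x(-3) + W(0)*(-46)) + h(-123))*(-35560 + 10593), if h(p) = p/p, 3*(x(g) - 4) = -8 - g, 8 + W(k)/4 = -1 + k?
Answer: -124285726/3 ≈ -4.1429e+7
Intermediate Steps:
W(k) = -36 + 4*k (W(k) = -32 + 4*(-1 + k) = -32 + (-4 + 4*k) = -36 + 4*k)
x(g) = 4/3 - g/3 (x(g) = 4 + (-8 - g)/3 = 4 + (-8/3 - g/3) = 4/3 - g/3)
h(p) = 1
((x(-3) + W(0)*(-46)) + h(-123))*(-35560 + 10593) = (((4/3 - ⅓*(-3)) + (-36 + 4*0)*(-46)) + 1)*(-35560 + 10593) = (((4/3 + 1) + (-36 + 0)*(-46)) + 1)*(-24967) = ((7/3 - 36*(-46)) + 1)*(-24967) = ((7/3 + 1656) + 1)*(-24967) = (4975/3 + 1)*(-24967) = (4978/3)*(-24967) = -124285726/3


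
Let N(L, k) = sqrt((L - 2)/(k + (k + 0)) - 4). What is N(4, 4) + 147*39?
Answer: 5733 + I*sqrt(15)/2 ≈ 5733.0 + 1.9365*I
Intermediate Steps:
N(L, k) = sqrt(-4 + (-2 + L)/(2*k)) (N(L, k) = sqrt((-2 + L)/(k + k) - 4) = sqrt((-2 + L)/((2*k)) - 4) = sqrt((-2 + L)*(1/(2*k)) - 4) = sqrt((-2 + L)/(2*k) - 4) = sqrt(-4 + (-2 + L)/(2*k)))
N(4, 4) + 147*39 = sqrt(2)*sqrt((-2 + 4 - 8*4)/4)/2 + 147*39 = sqrt(2)*sqrt((-2 + 4 - 32)/4)/2 + 5733 = sqrt(2)*sqrt((1/4)*(-30))/2 + 5733 = sqrt(2)*sqrt(-15/2)/2 + 5733 = sqrt(2)*(I*sqrt(30)/2)/2 + 5733 = I*sqrt(15)/2 + 5733 = 5733 + I*sqrt(15)/2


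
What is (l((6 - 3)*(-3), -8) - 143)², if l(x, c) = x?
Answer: 23104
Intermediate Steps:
(l((6 - 3)*(-3), -8) - 143)² = ((6 - 3)*(-3) - 143)² = (3*(-3) - 143)² = (-9 - 143)² = (-152)² = 23104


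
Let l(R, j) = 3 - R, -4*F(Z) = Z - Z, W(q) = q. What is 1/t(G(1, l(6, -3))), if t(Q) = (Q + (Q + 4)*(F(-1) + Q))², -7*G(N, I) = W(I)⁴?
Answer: 2401/13883076 ≈ 0.00017294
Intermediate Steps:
F(Z) = 0 (F(Z) = -(Z - Z)/4 = -¼*0 = 0)
G(N, I) = -I⁴/7
t(Q) = (Q + Q*(4 + Q))² (t(Q) = (Q + (Q + 4)*(0 + Q))² = (Q + (4 + Q)*Q)² = (Q + Q*(4 + Q))²)
1/t(G(1, l(6, -3))) = 1/((-(3 - 1*6)⁴/7)²*(5 - (3 - 1*6)⁴/7)²) = 1/((-(3 - 6)⁴/7)²*(5 - (3 - 6)⁴/7)²) = 1/((-⅐*(-3)⁴)²*(5 - ⅐*(-3)⁴)²) = 1/((-⅐*81)²*(5 - ⅐*81)²) = 1/((-81/7)²*(5 - 81/7)²) = 1/(6561*(-46/7)²/49) = 1/((6561/49)*(2116/49)) = 1/(13883076/2401) = 2401/13883076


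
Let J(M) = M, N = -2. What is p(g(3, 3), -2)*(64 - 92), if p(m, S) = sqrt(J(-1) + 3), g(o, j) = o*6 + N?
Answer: -28*sqrt(2) ≈ -39.598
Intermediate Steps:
g(o, j) = -2 + 6*o (g(o, j) = o*6 - 2 = 6*o - 2 = -2 + 6*o)
p(m, S) = sqrt(2) (p(m, S) = sqrt(-1 + 3) = sqrt(2))
p(g(3, 3), -2)*(64 - 92) = sqrt(2)*(64 - 92) = sqrt(2)*(-28) = -28*sqrt(2)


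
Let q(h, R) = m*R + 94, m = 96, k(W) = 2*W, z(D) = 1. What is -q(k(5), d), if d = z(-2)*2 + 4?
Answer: -670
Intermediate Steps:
d = 6 (d = 1*2 + 4 = 2 + 4 = 6)
q(h, R) = 94 + 96*R (q(h, R) = 96*R + 94 = 94 + 96*R)
-q(k(5), d) = -(94 + 96*6) = -(94 + 576) = -1*670 = -670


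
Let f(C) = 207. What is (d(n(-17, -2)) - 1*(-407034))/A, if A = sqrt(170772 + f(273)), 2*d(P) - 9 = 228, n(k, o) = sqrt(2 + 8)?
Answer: 271435*sqrt(170979)/113986 ≈ 984.66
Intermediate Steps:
n(k, o) = sqrt(10)
d(P) = 237/2 (d(P) = 9/2 + (1/2)*228 = 9/2 + 114 = 237/2)
A = sqrt(170979) (A = sqrt(170772 + 207) = sqrt(170979) ≈ 413.50)
(d(n(-17, -2)) - 1*(-407034))/A = (237/2 - 1*(-407034))/(sqrt(170979)) = (237/2 + 407034)*(sqrt(170979)/170979) = 814305*(sqrt(170979)/170979)/2 = 271435*sqrt(170979)/113986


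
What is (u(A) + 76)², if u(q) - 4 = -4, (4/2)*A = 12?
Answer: 5776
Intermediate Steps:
A = 6 (A = (½)*12 = 6)
u(q) = 0 (u(q) = 4 - 4 = 0)
(u(A) + 76)² = (0 + 76)² = 76² = 5776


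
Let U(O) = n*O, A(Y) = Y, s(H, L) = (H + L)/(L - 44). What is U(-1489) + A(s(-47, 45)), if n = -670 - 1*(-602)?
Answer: 101250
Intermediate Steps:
n = -68 (n = -670 + 602 = -68)
s(H, L) = (H + L)/(-44 + L)
U(O) = -68*O
U(-1489) + A(s(-47, 45)) = -68*(-1489) + (-47 + 45)/(-44 + 45) = 101252 - 2/1 = 101252 + 1*(-2) = 101252 - 2 = 101250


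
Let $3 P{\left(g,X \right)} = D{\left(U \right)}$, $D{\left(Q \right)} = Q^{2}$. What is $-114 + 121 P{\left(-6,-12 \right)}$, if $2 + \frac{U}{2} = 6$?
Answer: $\frac{7402}{3} \approx 2467.3$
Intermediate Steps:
$U = 8$ ($U = -4 + 2 \cdot 6 = -4 + 12 = 8$)
$P{\left(g,X \right)} = \frac{64}{3}$ ($P{\left(g,X \right)} = \frac{8^{2}}{3} = \frac{1}{3} \cdot 64 = \frac{64}{3}$)
$-114 + 121 P{\left(-6,-12 \right)} = -114 + 121 \cdot \frac{64}{3} = -114 + \frac{7744}{3} = \frac{7402}{3}$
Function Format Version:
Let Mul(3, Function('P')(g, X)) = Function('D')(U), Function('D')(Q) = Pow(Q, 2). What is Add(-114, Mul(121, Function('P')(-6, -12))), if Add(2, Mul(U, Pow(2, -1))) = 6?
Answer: Rational(7402, 3) ≈ 2467.3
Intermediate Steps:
U = 8 (U = Add(-4, Mul(2, 6)) = Add(-4, 12) = 8)
Function('P')(g, X) = Rational(64, 3) (Function('P')(g, X) = Mul(Rational(1, 3), Pow(8, 2)) = Mul(Rational(1, 3), 64) = Rational(64, 3))
Add(-114, Mul(121, Function('P')(-6, -12))) = Add(-114, Mul(121, Rational(64, 3))) = Add(-114, Rational(7744, 3)) = Rational(7402, 3)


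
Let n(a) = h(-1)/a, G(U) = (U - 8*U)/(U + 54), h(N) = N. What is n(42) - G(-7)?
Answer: -2105/1974 ≈ -1.0664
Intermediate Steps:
G(U) = -7*U/(54 + U) (G(U) = (-7*U)/(54 + U) = -7*U/(54 + U))
n(a) = -1/a
n(42) - G(-7) = -1/42 - (-7)*(-7)/(54 - 7) = -1*1/42 - (-7)*(-7)/47 = -1/42 - (-7)*(-7)/47 = -1/42 - 1*49/47 = -1/42 - 49/47 = -2105/1974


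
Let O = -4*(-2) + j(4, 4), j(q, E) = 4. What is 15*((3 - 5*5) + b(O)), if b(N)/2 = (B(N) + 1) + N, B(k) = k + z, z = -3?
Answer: 330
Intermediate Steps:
O = 12 (O = -4*(-2) + 4 = 8 + 4 = 12)
B(k) = -3 + k (B(k) = k - 3 = -3 + k)
b(N) = -4 + 4*N (b(N) = 2*(((-3 + N) + 1) + N) = 2*((-2 + N) + N) = 2*(-2 + 2*N) = -4 + 4*N)
15*((3 - 5*5) + b(O)) = 15*((3 - 5*5) + (-4 + 4*12)) = 15*((3 - 25) + (-4 + 48)) = 15*(-22 + 44) = 15*22 = 330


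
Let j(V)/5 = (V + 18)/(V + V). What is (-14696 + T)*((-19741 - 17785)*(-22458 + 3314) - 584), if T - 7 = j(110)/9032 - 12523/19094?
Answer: -1251208737355709624700/118564193 ≈ -1.0553e+13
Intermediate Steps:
j(V) = 5*(18 + V)/(2*V) (j(V) = 5*((V + 18)/(V + V)) = 5*((18 + V)/((2*V))) = 5*((18 + V)*(1/(2*V))) = 5*((18 + V)/(2*V)) = 5*(18 + V)/(2*V))
T = 1504451941/237128386 (T = 7 + ((5/2 + 45/110)/9032 - 12523/19094) = 7 + ((5/2 + 45*(1/110))*(1/9032) - 12523*1/19094) = 7 + ((5/2 + 9/22)*(1/9032) - 12523/19094) = 7 + ((32/11)*(1/9032) - 12523/19094) = 7 + (4/12419 - 12523/19094) = 7 - 155446761/237128386 = 1504451941/237128386 ≈ 6.3445)
(-14696 + T)*((-19741 - 17785)*(-22458 + 3314) - 584) = (-14696 + 1504451941/237128386)*((-19741 - 17785)*(-22458 + 3314) - 584) = -3483334308715*(-37526*(-19144) - 584)/237128386 = -3483334308715*(718397744 - 584)/237128386 = -3483334308715/237128386*718397160 = -1251208737355709624700/118564193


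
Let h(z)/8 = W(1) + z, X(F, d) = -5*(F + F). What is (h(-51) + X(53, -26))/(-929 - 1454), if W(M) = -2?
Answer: 954/2383 ≈ 0.40034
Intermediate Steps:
X(F, d) = -10*F
h(z) = -16 + 8*z (h(z) = 8*(-2 + z) = -16 + 8*z)
(h(-51) + X(53, -26))/(-929 - 1454) = ((-16 + 8*(-51)) - 10*53)/(-929 - 1454) = ((-16 - 408) - 530)/(-2383) = (-424 - 530)*(-1/2383) = -954*(-1/2383) = 954/2383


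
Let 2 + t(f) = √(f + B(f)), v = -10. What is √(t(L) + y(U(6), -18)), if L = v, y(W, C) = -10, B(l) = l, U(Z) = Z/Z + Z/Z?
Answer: √(-12 + 2*I*√5) ≈ 0.63492 + 3.5218*I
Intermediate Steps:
U(Z) = 2 (U(Z) = 1 + 1 = 2)
L = -10
t(f) = -2 + √2*√f (t(f) = -2 + √(f + f) = -2 + √(2*f) = -2 + √2*√f)
√(t(L) + y(U(6), -18)) = √((-2 + √2*√(-10)) - 10) = √((-2 + √2*(I*√10)) - 10) = √((-2 + 2*I*√5) - 10) = √(-12 + 2*I*√5)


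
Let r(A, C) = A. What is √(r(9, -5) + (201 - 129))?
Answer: 9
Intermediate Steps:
√(r(9, -5) + (201 - 129)) = √(9 + (201 - 129)) = √(9 + 72) = √81 = 9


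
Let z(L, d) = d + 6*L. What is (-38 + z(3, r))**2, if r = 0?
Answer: 400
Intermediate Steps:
(-38 + z(3, r))**2 = (-38 + (0 + 6*3))**2 = (-38 + (0 + 18))**2 = (-38 + 18)**2 = (-20)**2 = 400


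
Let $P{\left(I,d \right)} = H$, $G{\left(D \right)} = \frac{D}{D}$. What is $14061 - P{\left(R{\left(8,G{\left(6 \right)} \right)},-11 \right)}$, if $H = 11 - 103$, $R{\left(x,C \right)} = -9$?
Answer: $14153$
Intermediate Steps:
$G{\left(D \right)} = 1$
$H = -92$ ($H = 11 - 103 = -92$)
$P{\left(I,d \right)} = -92$
$14061 - P{\left(R{\left(8,G{\left(6 \right)} \right)},-11 \right)} = 14061 - -92 = 14061 + 92 = 14153$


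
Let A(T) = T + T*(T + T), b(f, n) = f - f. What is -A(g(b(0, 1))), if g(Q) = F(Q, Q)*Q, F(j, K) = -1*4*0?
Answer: 0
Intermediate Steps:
F(j, K) = 0 (F(j, K) = -4*0 = 0)
b(f, n) = 0
g(Q) = 0 (g(Q) = 0*Q = 0)
A(T) = T + 2*T² (A(T) = T + T*(2*T) = T + 2*T²)
-A(g(b(0, 1))) = -0*(1 + 2*0) = -0*(1 + 0) = -0 = -1*0 = 0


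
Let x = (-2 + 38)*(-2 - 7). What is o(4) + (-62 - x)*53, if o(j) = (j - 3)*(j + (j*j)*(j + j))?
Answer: 14018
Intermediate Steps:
x = -324 (x = 36*(-9) = -324)
o(j) = (-3 + j)*(j + 2*j³) (o(j) = (-3 + j)*(j + j²*(2*j)) = (-3 + j)*(j + 2*j³))
o(4) + (-62 - x)*53 = 4*(-3 + 4 - 6*4² + 2*4³) + (-62 - 1*(-324))*53 = 4*(-3 + 4 - 6*16 + 2*64) + (-62 + 324)*53 = 4*(-3 + 4 - 96 + 128) + 262*53 = 4*33 + 13886 = 132 + 13886 = 14018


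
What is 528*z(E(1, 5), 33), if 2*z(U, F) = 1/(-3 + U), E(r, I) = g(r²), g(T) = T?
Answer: -132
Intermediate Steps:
E(r, I) = r²
z(U, F) = 1/(2*(-3 + U))
528*z(E(1, 5), 33) = 528*(1/(2*(-3 + 1²))) = 528*(1/(2*(-3 + 1))) = 528*((½)/(-2)) = 528*((½)*(-½)) = 528*(-¼) = -132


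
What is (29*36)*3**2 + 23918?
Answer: 33314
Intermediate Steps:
(29*36)*3**2 + 23918 = 1044*9 + 23918 = 9396 + 23918 = 33314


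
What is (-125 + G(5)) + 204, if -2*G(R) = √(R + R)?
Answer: 79 - √10/2 ≈ 77.419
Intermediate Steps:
G(R) = -√2*√R/2 (G(R) = -√(R + R)/2 = -√2*√R/2)
(-125 + G(5)) + 204 = (-125 - √2*√5/2) + 204 = (-125 - √10/2) + 204 = 79 - √10/2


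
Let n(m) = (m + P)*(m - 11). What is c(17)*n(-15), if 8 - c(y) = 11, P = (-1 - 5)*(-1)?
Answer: -702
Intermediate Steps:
P = 6 (P = -6*(-1) = 6)
c(y) = -3 (c(y) = 8 - 1*11 = 8 - 11 = -3)
n(m) = (-11 + m)*(6 + m) (n(m) = (m + 6)*(m - 11) = (6 + m)*(-11 + m) = (-11 + m)*(6 + m))
c(17)*n(-15) = -3*(-66 + (-15)**2 - 5*(-15)) = -3*(-66 + 225 + 75) = -3*234 = -702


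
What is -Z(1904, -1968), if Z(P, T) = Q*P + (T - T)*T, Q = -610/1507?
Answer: 1161440/1507 ≈ 770.70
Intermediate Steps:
Q = -610/1507 (Q = -610*1/1507 = -610/1507 ≈ -0.40478)
Z(P, T) = -610*P/1507 (Z(P, T) = -610*P/1507 + (T - T)*T = -610*P/1507 + 0*T = -610*P/1507 + 0 = -610*P/1507)
-Z(1904, -1968) = -(-610)*1904/1507 = -1*(-1161440/1507) = 1161440/1507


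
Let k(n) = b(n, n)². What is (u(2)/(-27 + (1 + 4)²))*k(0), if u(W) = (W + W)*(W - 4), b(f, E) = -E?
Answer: 0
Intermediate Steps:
k(n) = n² (k(n) = (-n)² = n²)
u(W) = 2*W*(-4 + W) (u(W) = (2*W)*(-4 + W) = 2*W*(-4 + W))
(u(2)/(-27 + (1 + 4)²))*k(0) = ((2*2*(-4 + 2))/(-27 + (1 + 4)²))*0² = ((2*2*(-2))/(-27 + 5²))*0 = (-8/(-27 + 25))*0 = (-8/(-2))*0 = -½*(-8)*0 = 4*0 = 0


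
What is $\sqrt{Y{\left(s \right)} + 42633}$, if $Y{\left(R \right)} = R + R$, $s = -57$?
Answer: $\sqrt{42519} \approx 206.2$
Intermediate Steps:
$Y{\left(R \right)} = 2 R$
$\sqrt{Y{\left(s \right)} + 42633} = \sqrt{2 \left(-57\right) + 42633} = \sqrt{-114 + 42633} = \sqrt{42519}$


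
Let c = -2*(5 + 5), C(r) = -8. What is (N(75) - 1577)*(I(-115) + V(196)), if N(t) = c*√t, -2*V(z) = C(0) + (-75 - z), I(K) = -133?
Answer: -20501/2 - 650*√3 ≈ -11376.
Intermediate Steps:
c = -20 (c = -2*10 = -20)
V(z) = 83/2 + z/2 (V(z) = -(-8 + (-75 - z))/2 = -(-83 - z)/2 = 83/2 + z/2)
N(t) = -20*√t
(N(75) - 1577)*(I(-115) + V(196)) = (-100*√3 - 1577)*(-133 + (83/2 + (½)*196)) = (-100*√3 - 1577)*(-133 + (83/2 + 98)) = (-100*√3 - 1577)*(-133 + 279/2) = (-1577 - 100*√3)*(13/2) = -20501/2 - 650*√3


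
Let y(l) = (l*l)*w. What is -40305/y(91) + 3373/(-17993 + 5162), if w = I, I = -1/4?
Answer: 22425077/1167621 ≈ 19.206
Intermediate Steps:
I = -1/4 (I = -1*1/4 = -1/4 ≈ -0.25000)
w = -1/4 ≈ -0.25000
y(l) = -l**2/4 (y(l) = (l*l)*(-1/4) = l**2*(-1/4) = -l**2/4)
-40305/y(91) + 3373/(-17993 + 5162) = -40305/((-1/4*91**2)) + 3373/(-17993 + 5162) = -40305/((-1/4*8281)) + 3373/(-12831) = -40305/(-8281/4) + 3373*(-1/12831) = -40305*(-4/8281) - 3373/12831 = 161220/8281 - 3373/12831 = 22425077/1167621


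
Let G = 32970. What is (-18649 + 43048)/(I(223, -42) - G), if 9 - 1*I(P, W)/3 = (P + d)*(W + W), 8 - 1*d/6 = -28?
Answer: 8133/25895 ≈ 0.31408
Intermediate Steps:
d = 216 (d = 48 - 6*(-28) = 48 + 168 = 216)
I(P, W) = 27 - 6*W*(216 + P) (I(P, W) = 27 - 3*(P + 216)*(W + W) = 27 - 3*(216 + P)*2*W = 27 - 6*W*(216 + P))
(-18649 + 43048)/(I(223, -42) - G) = (-18649 + 43048)/((27 - 1296*(-42) - 6*223*(-42)) - 1*32970) = 24399/((27 + 54432 + 56196) - 32970) = 24399/(110655 - 32970) = 24399/77685 = 24399*(1/77685) = 8133/25895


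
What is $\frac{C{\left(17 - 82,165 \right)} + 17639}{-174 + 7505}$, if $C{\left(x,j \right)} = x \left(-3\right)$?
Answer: $\frac{17834}{7331} \approx 2.4327$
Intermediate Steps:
$C{\left(x,j \right)} = - 3 x$
$\frac{C{\left(17 - 82,165 \right)} + 17639}{-174 + 7505} = \frac{- 3 \left(17 - 82\right) + 17639}{-174 + 7505} = \frac{\left(-3\right) \left(-65\right) + 17639}{7331} = \left(195 + 17639\right) \frac{1}{7331} = 17834 \cdot \frac{1}{7331} = \frac{17834}{7331}$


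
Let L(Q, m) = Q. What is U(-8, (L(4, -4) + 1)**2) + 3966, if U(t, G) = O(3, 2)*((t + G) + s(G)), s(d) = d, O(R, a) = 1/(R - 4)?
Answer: 3924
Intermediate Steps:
O(R, a) = 1/(-4 + R)
U(t, G) = -t - 2*G (U(t, G) = ((t + G) + G)/(-4 + 3) = ((G + t) + G)/(-1) = -(t + 2*G) = -t - 2*G)
U(-8, (L(4, -4) + 1)**2) + 3966 = (-1*(-8) - 2*(4 + 1)**2) + 3966 = (8 - 2*5**2) + 3966 = (8 - 2*25) + 3966 = (8 - 50) + 3966 = -42 + 3966 = 3924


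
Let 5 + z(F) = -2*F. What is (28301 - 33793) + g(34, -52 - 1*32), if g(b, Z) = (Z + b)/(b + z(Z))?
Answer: -1081974/197 ≈ -5492.3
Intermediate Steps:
z(F) = -5 - 2*F
g(b, Z) = (Z + b)/(-5 + b - 2*Z) (g(b, Z) = (Z + b)/(b + (-5 - 2*Z)) = (Z + b)/(-5 + b - 2*Z))
(28301 - 33793) + g(34, -52 - 1*32) = (28301 - 33793) + ((-52 - 1*32) + 34)/(-5 + 34 - 2*(-52 - 1*32)) = -5492 + ((-52 - 32) + 34)/(-5 + 34 - 2*(-52 - 32)) = -5492 + (-84 + 34)/(-5 + 34 - 2*(-84)) = -5492 - 50/(-5 + 34 + 168) = -5492 - 50/197 = -1081974/197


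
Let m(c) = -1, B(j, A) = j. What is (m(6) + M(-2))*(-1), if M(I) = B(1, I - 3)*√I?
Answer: 1 - I*√2 ≈ 1.0 - 1.4142*I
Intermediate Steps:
M(I) = √I (M(I) = 1*√I = √I)
(m(6) + M(-2))*(-1) = (-1 + √(-2))*(-1) = (-1 + I*√2)*(-1) = 1 - I*√2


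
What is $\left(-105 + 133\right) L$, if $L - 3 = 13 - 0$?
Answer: $448$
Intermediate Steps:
$L = 16$ ($L = 3 + \left(13 - 0\right) = 3 + \left(13 + 0\right) = 3 + 13 = 16$)
$\left(-105 + 133\right) L = \left(-105 + 133\right) 16 = 28 \cdot 16 = 448$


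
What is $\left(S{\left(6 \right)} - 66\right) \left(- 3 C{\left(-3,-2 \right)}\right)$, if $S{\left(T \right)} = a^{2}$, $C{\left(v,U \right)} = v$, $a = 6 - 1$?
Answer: $-369$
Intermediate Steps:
$a = 5$
$S{\left(T \right)} = 25$ ($S{\left(T \right)} = 5^{2} = 25$)
$\left(S{\left(6 \right)} - 66\right) \left(- 3 C{\left(-3,-2 \right)}\right) = \left(25 - 66\right) \left(\left(-3\right) \left(-3\right)\right) = \left(-41\right) 9 = -369$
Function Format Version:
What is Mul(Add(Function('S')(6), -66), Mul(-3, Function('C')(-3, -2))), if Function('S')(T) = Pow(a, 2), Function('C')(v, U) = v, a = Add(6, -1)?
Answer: -369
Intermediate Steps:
a = 5
Function('S')(T) = 25 (Function('S')(T) = Pow(5, 2) = 25)
Mul(Add(Function('S')(6), -66), Mul(-3, Function('C')(-3, -2))) = Mul(Add(25, -66), Mul(-3, -3)) = Mul(-41, 9) = -369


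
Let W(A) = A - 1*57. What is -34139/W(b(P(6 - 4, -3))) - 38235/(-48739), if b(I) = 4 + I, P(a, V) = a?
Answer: 97991218/146217 ≈ 670.18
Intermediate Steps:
W(A) = -57 + A (W(A) = A - 57 = -57 + A)
-34139/W(b(P(6 - 4, -3))) - 38235/(-48739) = -34139/(-57 + (4 + (6 - 4))) - 38235/(-48739) = -34139/(-57 + (4 + 2)) - 38235*(-1/48739) = -34139/(-57 + 6) + 38235/48739 = -34139/(-51) + 38235/48739 = -34139*(-1/51) + 38235/48739 = 34139/51 + 38235/48739 = 97991218/146217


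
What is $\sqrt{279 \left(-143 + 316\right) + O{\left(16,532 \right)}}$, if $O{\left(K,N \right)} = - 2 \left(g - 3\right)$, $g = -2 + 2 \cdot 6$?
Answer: $\sqrt{48253} \approx 219.67$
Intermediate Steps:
$g = 10$ ($g = -2 + 12 = 10$)
$O{\left(K,N \right)} = -14$ ($O{\left(K,N \right)} = - 2 \left(10 - 3\right) = \left(-2\right) 7 = -14$)
$\sqrt{279 \left(-143 + 316\right) + O{\left(16,532 \right)}} = \sqrt{279 \left(-143 + 316\right) - 14} = \sqrt{279 \cdot 173 - 14} = \sqrt{48267 - 14} = \sqrt{48253}$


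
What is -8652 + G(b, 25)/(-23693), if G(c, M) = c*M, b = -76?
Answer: -10788944/1247 ≈ -8651.9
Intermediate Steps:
G(c, M) = M*c
-8652 + G(b, 25)/(-23693) = -8652 + (25*(-76))/(-23693) = -8652 - 1900*(-1/23693) = -8652 + 100/1247 = -10788944/1247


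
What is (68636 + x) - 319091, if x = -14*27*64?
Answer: -274647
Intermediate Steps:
x = -24192 (x = -378*64 = -24192)
(68636 + x) - 319091 = (68636 - 24192) - 319091 = 44444 - 319091 = -274647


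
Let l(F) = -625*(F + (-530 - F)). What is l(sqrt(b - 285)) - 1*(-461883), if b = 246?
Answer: 793133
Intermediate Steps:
l(F) = 331250 (l(F) = -625*(-530) = 331250)
l(sqrt(b - 285)) - 1*(-461883) = 331250 - 1*(-461883) = 331250 + 461883 = 793133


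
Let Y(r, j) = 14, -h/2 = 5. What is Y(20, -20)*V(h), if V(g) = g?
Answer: -140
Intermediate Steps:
h = -10 (h = -2*5 = -10)
Y(20, -20)*V(h) = 14*(-10) = -140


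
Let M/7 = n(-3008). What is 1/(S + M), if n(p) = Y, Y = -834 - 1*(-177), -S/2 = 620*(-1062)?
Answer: 1/1312281 ≈ 7.6203e-7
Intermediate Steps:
S = 1316880 (S = -1240*(-1062) = -2*(-658440) = 1316880)
Y = -657 (Y = -834 + 177 = -657)
n(p) = -657
M = -4599 (M = 7*(-657) = -4599)
1/(S + M) = 1/(1316880 - 4599) = 1/1312281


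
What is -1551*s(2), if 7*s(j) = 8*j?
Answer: -24816/7 ≈ -3545.1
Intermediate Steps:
s(j) = 8*j/7 (s(j) = (8*j)/7 = 8*j/7)
-1551*s(2) = -12408*2/7 = -1551*16/7 = -24816/7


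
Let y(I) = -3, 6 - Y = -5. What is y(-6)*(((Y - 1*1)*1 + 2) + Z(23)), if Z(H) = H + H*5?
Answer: -450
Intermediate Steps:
Y = 11 (Y = 6 - 1*(-5) = 6 + 5 = 11)
Z(H) = 6*H (Z(H) = H + 5*H = 6*H)
y(-6)*(((Y - 1*1)*1 + 2) + Z(23)) = -3*(((11 - 1*1)*1 + 2) + 6*23) = -3*(((11 - 1)*1 + 2) + 138) = -3*((10*1 + 2) + 138) = -3*((10 + 2) + 138) = -3*(12 + 138) = -3*150 = -450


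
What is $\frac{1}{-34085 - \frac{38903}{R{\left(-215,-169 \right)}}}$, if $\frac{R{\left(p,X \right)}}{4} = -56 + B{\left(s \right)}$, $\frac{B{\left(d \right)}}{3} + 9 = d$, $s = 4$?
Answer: $- \frac{284}{9641237} \approx -2.9457 \cdot 10^{-5}$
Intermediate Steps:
$B{\left(d \right)} = -27 + 3 d$
$R{\left(p,X \right)} = -284$ ($R{\left(p,X \right)} = 4 \left(-56 + \left(-27 + 3 \cdot 4\right)\right) = 4 \left(-56 + \left(-27 + 12\right)\right) = 4 \left(-56 - 15\right) = 4 \left(-71\right) = -284$)
$\frac{1}{-34085 - \frac{38903}{R{\left(-215,-169 \right)}}} = \frac{1}{-34085 - \frac{38903}{-284}} = \frac{1}{-34085 - - \frac{38903}{284}} = \frac{1}{-34085 + \frac{38903}{284}} = \frac{1}{- \frac{9641237}{284}} = - \frac{284}{9641237}$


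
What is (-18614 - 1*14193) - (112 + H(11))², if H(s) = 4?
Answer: -46263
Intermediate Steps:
(-18614 - 1*14193) - (112 + H(11))² = (-18614 - 1*14193) - (112 + 4)² = (-18614 - 14193) - 1*116² = -32807 - 1*13456 = -32807 - 13456 = -46263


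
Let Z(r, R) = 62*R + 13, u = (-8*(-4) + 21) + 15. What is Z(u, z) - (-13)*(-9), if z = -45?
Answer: -2894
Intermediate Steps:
u = 68 (u = (32 + 21) + 15 = 53 + 15 = 68)
Z(r, R) = 13 + 62*R
Z(u, z) - (-13)*(-9) = (13 + 62*(-45)) - (-13)*(-9) = (13 - 2790) - 1*117 = -2777 - 117 = -2894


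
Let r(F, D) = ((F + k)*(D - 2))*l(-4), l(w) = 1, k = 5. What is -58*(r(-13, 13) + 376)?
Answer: -16704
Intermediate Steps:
r(F, D) = (-2 + D)*(5 + F) (r(F, D) = ((F + 5)*(D - 2))*1 = ((5 + F)*(-2 + D))*1 = ((-2 + D)*(5 + F))*1 = (-2 + D)*(5 + F))
-58*(r(-13, 13) + 376) = -58*((-10 - 2*(-13) + 5*13 + 13*(-13)) + 376) = -58*((-10 + 26 + 65 - 169) + 376) = -58*(-88 + 376) = -58*288 = -16704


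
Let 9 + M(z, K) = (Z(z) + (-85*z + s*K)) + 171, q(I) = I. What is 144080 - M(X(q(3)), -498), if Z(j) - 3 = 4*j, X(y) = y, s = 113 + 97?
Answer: 248738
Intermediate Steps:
s = 210
Z(j) = 3 + 4*j
M(z, K) = 165 - 81*z + 210*K (M(z, K) = -9 + (((3 + 4*z) + (-85*z + 210*K)) + 171) = -9 + ((3 - 81*z + 210*K) + 171) = -9 + (174 - 81*z + 210*K) = 165 - 81*z + 210*K)
144080 - M(X(q(3)), -498) = 144080 - (165 - 81*3 + 210*(-498)) = 144080 - (165 - 243 - 104580) = 144080 - 1*(-104658) = 144080 + 104658 = 248738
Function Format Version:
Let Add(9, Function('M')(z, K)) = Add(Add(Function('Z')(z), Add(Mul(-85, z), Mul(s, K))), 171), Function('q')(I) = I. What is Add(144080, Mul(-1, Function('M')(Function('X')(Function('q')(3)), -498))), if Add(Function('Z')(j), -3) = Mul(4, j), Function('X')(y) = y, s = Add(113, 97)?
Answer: 248738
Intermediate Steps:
s = 210
Function('Z')(j) = Add(3, Mul(4, j))
Function('M')(z, K) = Add(165, Mul(-81, z), Mul(210, K)) (Function('M')(z, K) = Add(-9, Add(Add(Add(3, Mul(4, z)), Add(Mul(-85, z), Mul(210, K))), 171)) = Add(-9, Add(Add(3, Mul(-81, z), Mul(210, K)), 171)) = Add(-9, Add(174, Mul(-81, z), Mul(210, K))) = Add(165, Mul(-81, z), Mul(210, K)))
Add(144080, Mul(-1, Function('M')(Function('X')(Function('q')(3)), -498))) = Add(144080, Mul(-1, Add(165, Mul(-81, 3), Mul(210, -498)))) = Add(144080, Mul(-1, Add(165, -243, -104580))) = Add(144080, Mul(-1, -104658)) = Add(144080, 104658) = 248738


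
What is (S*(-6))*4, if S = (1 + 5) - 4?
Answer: -48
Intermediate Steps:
S = 2 (S = 6 - 4 = 2)
(S*(-6))*4 = (2*(-6))*4 = -12*4 = -48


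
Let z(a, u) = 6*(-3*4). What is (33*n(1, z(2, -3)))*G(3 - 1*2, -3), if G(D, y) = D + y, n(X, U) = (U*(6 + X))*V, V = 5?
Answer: 166320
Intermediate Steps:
z(a, u) = -72 (z(a, u) = 6*(-12) = -72)
n(X, U) = 5*U*(6 + X) (n(X, U) = (U*(6 + X))*5 = 5*U*(6 + X))
(33*n(1, z(2, -3)))*G(3 - 1*2, -3) = (33*(5*(-72)*(6 + 1)))*((3 - 1*2) - 3) = (33*(5*(-72)*7))*((3 - 2) - 3) = (33*(-2520))*(1 - 3) = -83160*(-2) = 166320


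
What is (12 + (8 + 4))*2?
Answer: 48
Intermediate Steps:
(12 + (8 + 4))*2 = (12 + 12)*2 = 24*2 = 48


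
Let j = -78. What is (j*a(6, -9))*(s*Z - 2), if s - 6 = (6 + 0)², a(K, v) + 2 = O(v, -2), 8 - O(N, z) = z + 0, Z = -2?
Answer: 53664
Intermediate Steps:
O(N, z) = 8 - z (O(N, z) = 8 - (z + 0) = 8 - z)
a(K, v) = 8 (a(K, v) = -2 + (8 - 1*(-2)) = -2 + (8 + 2) = -2 + 10 = 8)
s = 42 (s = 6 + (6 + 0)² = 6 + 6² = 6 + 36 = 42)
(j*a(6, -9))*(s*Z - 2) = (-78*8)*(42*(-2) - 2) = -624*(-84 - 2) = -624*(-86) = 53664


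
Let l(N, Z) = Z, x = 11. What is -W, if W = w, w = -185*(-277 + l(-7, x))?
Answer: -49210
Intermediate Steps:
w = 49210 (w = -185*(-277 + 11) = -185*(-266) = 49210)
W = 49210
-W = -1*49210 = -49210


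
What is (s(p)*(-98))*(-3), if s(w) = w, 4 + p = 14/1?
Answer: 2940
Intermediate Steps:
p = 10 (p = -4 + 14/1 = -4 + 14*1 = -4 + 14 = 10)
(s(p)*(-98))*(-3) = (10*(-98))*(-3) = -980*(-3) = 2940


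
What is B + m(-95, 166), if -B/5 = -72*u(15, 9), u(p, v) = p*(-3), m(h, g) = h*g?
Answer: -31970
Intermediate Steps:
m(h, g) = g*h
u(p, v) = -3*p
B = -16200 (B = -(-360)*(-3*15) = -(-360)*(-45) = -5*3240 = -16200)
B + m(-95, 166) = -16200 + 166*(-95) = -16200 - 15770 = -31970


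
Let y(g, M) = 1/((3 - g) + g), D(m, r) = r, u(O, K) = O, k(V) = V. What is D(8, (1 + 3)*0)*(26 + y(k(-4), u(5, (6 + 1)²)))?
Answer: 0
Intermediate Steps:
y(g, M) = ⅓ (y(g, M) = 1/3 = ⅓)
D(8, (1 + 3)*0)*(26 + y(k(-4), u(5, (6 + 1)²))) = ((1 + 3)*0)*(26 + ⅓) = (4*0)*(79/3) = 0*(79/3) = 0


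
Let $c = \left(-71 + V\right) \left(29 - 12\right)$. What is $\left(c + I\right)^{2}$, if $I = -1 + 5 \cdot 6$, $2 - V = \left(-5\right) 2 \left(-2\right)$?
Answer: $2202256$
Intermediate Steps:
$V = -18$ ($V = 2 - \left(-5\right) 2 \left(-2\right) = 2 - \left(-10\right) \left(-2\right) = 2 - 20 = -18$)
$I = 29$ ($I = -1 + 30 = 29$)
$c = -1513$ ($c = \left(-71 - 18\right) \left(29 - 12\right) = \left(-89\right) 17 = -1513$)
$\left(c + I\right)^{2} = \left(-1513 + 29\right)^{2} = \left(-1484\right)^{2} = 2202256$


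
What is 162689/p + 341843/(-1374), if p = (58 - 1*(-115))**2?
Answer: -10007484461/41122446 ≈ -243.36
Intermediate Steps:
p = 29929 (p = (58 + 115)**2 = 173**2 = 29929)
162689/p + 341843/(-1374) = 162689/29929 + 341843/(-1374) = 162689*(1/29929) + 341843*(-1/1374) = 162689/29929 - 341843/1374 = -10007484461/41122446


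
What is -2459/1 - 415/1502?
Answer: -3693833/1502 ≈ -2459.3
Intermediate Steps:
-2459/1 - 415/1502 = -2459*1 - 415*1/1502 = -2459 - 415/1502 = -3693833/1502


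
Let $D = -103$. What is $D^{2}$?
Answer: $10609$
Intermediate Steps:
$D^{2} = \left(-103\right)^{2} = 10609$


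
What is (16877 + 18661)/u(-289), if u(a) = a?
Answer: -35538/289 ≈ -122.97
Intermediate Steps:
(16877 + 18661)/u(-289) = (16877 + 18661)/(-289) = 35538*(-1/289) = -35538/289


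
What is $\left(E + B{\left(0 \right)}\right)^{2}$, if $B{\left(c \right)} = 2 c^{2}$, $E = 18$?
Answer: $324$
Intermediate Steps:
$\left(E + B{\left(0 \right)}\right)^{2} = \left(18 + 2 \cdot 0^{2}\right)^{2} = \left(18 + 2 \cdot 0\right)^{2} = \left(18 + 0\right)^{2} = 18^{2} = 324$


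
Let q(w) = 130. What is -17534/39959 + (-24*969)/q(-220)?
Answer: -465782962/2597335 ≈ -179.33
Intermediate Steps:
-17534/39959 + (-24*969)/q(-220) = -17534/39959 - 24*969/130 = -17534*1/39959 - 23256*1/130 = -17534/39959 - 11628/65 = -465782962/2597335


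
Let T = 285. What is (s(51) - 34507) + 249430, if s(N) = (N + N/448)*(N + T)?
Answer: 928389/4 ≈ 2.3210e+5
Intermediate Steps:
s(N) = 449*N*(285 + N)/448 (s(N) = (N + N/448)*(N + 285) = (N + N*(1/448))*(285 + N) = (N + N/448)*(285 + N) = (449*N/448)*(285 + N) = 449*N*(285 + N)/448)
(s(51) - 34507) + 249430 = ((449/448)*51*(285 + 51) - 34507) + 249430 = ((449/448)*51*336 - 34507) + 249430 = (68697/4 - 34507) + 249430 = -69331/4 + 249430 = 928389/4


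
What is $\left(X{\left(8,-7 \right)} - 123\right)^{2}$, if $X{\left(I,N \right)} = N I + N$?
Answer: $34596$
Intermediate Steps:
$X{\left(I,N \right)} = N + I N$ ($X{\left(I,N \right)} = I N + N = N + I N$)
$\left(X{\left(8,-7 \right)} - 123\right)^{2} = \left(- 7 \left(1 + 8\right) - 123\right)^{2} = \left(\left(-7\right) 9 - 123\right)^{2} = \left(-63 - 123\right)^{2} = \left(-186\right)^{2} = 34596$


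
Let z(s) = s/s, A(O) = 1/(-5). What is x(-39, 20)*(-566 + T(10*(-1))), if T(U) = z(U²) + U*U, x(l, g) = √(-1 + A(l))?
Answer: -93*I*√30 ≈ -509.38*I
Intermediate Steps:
A(O) = -⅕
z(s) = 1
x(l, g) = I*√30/5 (x(l, g) = √(-1 - ⅕) = √(-6/5) = I*√30/5)
T(U) = 1 + U² (T(U) = 1 + U*U = 1 + U²)
x(-39, 20)*(-566 + T(10*(-1))) = (I*√30/5)*(-566 + (1 + (10*(-1))²)) = (I*√30/5)*(-566 + (1 + (-10)²)) = (I*√30/5)*(-566 + (1 + 100)) = (I*√30/5)*(-566 + 101) = (I*√30/5)*(-465) = -93*I*√30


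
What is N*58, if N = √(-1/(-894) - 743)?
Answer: 29*I*√593831454/447 ≈ 1581.0*I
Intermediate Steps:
N = I*√593831454/894 (N = √(-1*(-1/894) - 743) = √(1/894 - 743) = √(-664241/894) = I*√593831454/894 ≈ 27.258*I)
N*58 = (I*√593831454/894)*58 = 29*I*√593831454/447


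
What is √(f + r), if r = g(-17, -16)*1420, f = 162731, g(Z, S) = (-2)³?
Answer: 33*√139 ≈ 389.06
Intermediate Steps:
g(Z, S) = -8
r = -11360 (r = -8*1420 = -11360)
√(f + r) = √(162731 - 11360) = √151371 = 33*√139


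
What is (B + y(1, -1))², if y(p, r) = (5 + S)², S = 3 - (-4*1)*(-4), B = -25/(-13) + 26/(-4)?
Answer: 2387025/676 ≈ 3531.1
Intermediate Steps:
B = -119/26 (B = -25*(-1/13) + 26*(-¼) = 25/13 - 13/2 = -119/26 ≈ -4.5769)
S = -13 (S = 3 - (-4)*(-4) = 3 - 1*16 = 3 - 16 = -13)
y(p, r) = 64 (y(p, r) = (5 - 13)² = (-8)² = 64)
(B + y(1, -1))² = (-119/26 + 64)² = (1545/26)² = 2387025/676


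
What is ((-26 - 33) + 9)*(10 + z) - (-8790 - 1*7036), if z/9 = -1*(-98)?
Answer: -28774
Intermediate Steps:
z = 882 (z = 9*(-1*(-98)) = 9*98 = 882)
((-26 - 33) + 9)*(10 + z) - (-8790 - 1*7036) = ((-26 - 33) + 9)*(10 + 882) - (-8790 - 1*7036) = (-59 + 9)*892 - (-8790 - 7036) = -50*892 - 1*(-15826) = -44600 + 15826 = -28774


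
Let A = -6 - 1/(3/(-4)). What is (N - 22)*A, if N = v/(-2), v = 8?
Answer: 364/3 ≈ 121.33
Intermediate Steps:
N = -4 (N = 8/(-2) = 8*(-1/2) = -4)
A = -14/3 (A = -6 - 1/(3*(-1/4)) = -6 - 1/(-3/4) = -6 - 1*(-4/3) = -6 + 4/3 = -14/3 ≈ -4.6667)
(N - 22)*A = (-4 - 22)*(-14/3) = -26*(-14/3) = 364/3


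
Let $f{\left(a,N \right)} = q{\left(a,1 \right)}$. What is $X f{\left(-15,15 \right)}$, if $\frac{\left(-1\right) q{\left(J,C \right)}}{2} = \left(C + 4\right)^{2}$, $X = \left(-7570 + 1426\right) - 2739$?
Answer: $444150$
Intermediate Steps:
$X = -8883$ ($X = -6144 - 2739 = -8883$)
$q{\left(J,C \right)} = - 2 \left(4 + C\right)^{2}$ ($q{\left(J,C \right)} = - 2 \left(C + 4\right)^{2} = - 2 \left(4 + C\right)^{2}$)
$f{\left(a,N \right)} = -50$ ($f{\left(a,N \right)} = - 2 \left(4 + 1\right)^{2} = - 2 \cdot 5^{2} = \left(-2\right) 25 = -50$)
$X f{\left(-15,15 \right)} = \left(-8883\right) \left(-50\right) = 444150$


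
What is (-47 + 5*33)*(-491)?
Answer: -57938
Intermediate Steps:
(-47 + 5*33)*(-491) = (-47 + 165)*(-491) = 118*(-491) = -57938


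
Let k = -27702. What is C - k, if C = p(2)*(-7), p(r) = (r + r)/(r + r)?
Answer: 27695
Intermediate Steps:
p(r) = 1 (p(r) = (2*r)/((2*r)) = (2*r)*(1/(2*r)) = 1)
C = -7 (C = 1*(-7) = -7)
C - k = -7 - 1*(-27702) = -7 + 27702 = 27695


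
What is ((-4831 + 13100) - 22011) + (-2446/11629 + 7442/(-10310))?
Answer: -823854356929/59947495 ≈ -13743.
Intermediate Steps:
((-4831 + 13100) - 22011) + (-2446/11629 + 7442/(-10310)) = (8269 - 22011) + (-2446*1/11629 + 7442*(-1/10310)) = -13742 + (-2446/11629 - 3721/5155) = -13742 - 55880639/59947495 = -823854356929/59947495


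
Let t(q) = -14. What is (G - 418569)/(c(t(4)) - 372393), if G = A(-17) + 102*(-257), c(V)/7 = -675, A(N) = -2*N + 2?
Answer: 148249/125706 ≈ 1.1793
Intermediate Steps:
A(N) = 2 - 2*N
c(V) = -4725 (c(V) = 7*(-675) = -4725)
G = -26178 (G = (2 - 2*(-17)) + 102*(-257) = (2 + 34) - 26214 = 36 - 26214 = -26178)
(G - 418569)/(c(t(4)) - 372393) = (-26178 - 418569)/(-4725 - 372393) = -444747/(-377118) = -444747*(-1/377118) = 148249/125706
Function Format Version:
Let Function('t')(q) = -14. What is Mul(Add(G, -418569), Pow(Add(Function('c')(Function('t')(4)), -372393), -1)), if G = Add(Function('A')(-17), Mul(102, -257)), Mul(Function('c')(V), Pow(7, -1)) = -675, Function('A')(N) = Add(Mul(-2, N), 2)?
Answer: Rational(148249, 125706) ≈ 1.1793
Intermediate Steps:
Function('A')(N) = Add(2, Mul(-2, N))
Function('c')(V) = -4725 (Function('c')(V) = Mul(7, -675) = -4725)
G = -26178 (G = Add(Add(2, Mul(-2, -17)), Mul(102, -257)) = Add(Add(2, 34), -26214) = Add(36, -26214) = -26178)
Mul(Add(G, -418569), Pow(Add(Function('c')(Function('t')(4)), -372393), -1)) = Mul(Add(-26178, -418569), Pow(Add(-4725, -372393), -1)) = Mul(-444747, Pow(-377118, -1)) = Mul(-444747, Rational(-1, 377118)) = Rational(148249, 125706)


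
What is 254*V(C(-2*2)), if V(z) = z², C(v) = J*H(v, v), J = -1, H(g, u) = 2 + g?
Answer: 1016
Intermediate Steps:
C(v) = -2 - v (C(v) = -(2 + v) = -2 - v)
254*V(C(-2*2)) = 254*(-2 - (-2)*2)² = 254*(-2 - 1*(-4))² = 254*(-2 + 4)² = 254*2² = 254*4 = 1016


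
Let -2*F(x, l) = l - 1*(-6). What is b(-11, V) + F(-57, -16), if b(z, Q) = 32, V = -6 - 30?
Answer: 37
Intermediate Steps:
V = -36
F(x, l) = -3 - l/2 (F(x, l) = -(l - 1*(-6))/2 = -(l + 6)/2 = -(6 + l)/2 = -3 - l/2)
b(-11, V) + F(-57, -16) = 32 + (-3 - 1/2*(-16)) = 32 + (-3 + 8) = 32 + 5 = 37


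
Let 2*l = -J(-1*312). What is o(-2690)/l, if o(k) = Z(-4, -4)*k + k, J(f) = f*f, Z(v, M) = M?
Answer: -1345/8112 ≈ -0.16580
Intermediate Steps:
J(f) = f²
o(k) = -3*k (o(k) = -4*k + k = -3*k)
l = -48672 (l = (-(-1*312)²)/2 = (-1*(-312)²)/2 = (-1*97344)/2 = (½)*(-97344) = -48672)
o(-2690)/l = -3*(-2690)/(-48672) = 8070*(-1/48672) = -1345/8112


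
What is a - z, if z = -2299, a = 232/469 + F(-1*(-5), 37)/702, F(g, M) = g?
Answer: 757083371/329238 ≈ 2299.5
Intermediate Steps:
a = 165209/329238 (a = 232/469 - 1*(-5)/702 = 232*(1/469) + 5*(1/702) = 232/469 + 5/702 = 165209/329238 ≈ 0.50179)
a - z = 165209/329238 - 1*(-2299) = 165209/329238 + 2299 = 757083371/329238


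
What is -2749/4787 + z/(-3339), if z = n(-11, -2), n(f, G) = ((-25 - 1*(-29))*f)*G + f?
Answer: -1363930/2283399 ≈ -0.59732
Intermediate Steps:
n(f, G) = f + 4*G*f (n(f, G) = ((-25 + 29)*f)*G + f = (4*f)*G + f = 4*G*f + f = f + 4*G*f)
z = 77 (z = -11*(1 + 4*(-2)) = -11*(1 - 8) = -11*(-7) = 77)
-2749/4787 + z/(-3339) = -2749/4787 + 77/(-3339) = -2749*1/4787 + 77*(-1/3339) = -2749/4787 - 11/477 = -1363930/2283399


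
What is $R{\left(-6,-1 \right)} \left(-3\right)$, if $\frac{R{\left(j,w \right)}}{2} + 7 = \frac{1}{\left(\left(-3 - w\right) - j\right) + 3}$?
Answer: $\frac{288}{7} \approx 41.143$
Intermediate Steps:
$R{\left(j,w \right)} = -14 + \frac{2}{- j - w}$ ($R{\left(j,w \right)} = -14 + \frac{2}{\left(\left(-3 - w\right) - j\right) + 3} = -14 + \frac{2}{\left(-3 - j - w\right) + 3} = -14 + \frac{2}{- j - w}$)
$R{\left(-6,-1 \right)} \left(-3\right) = \frac{2 \left(-1 - -42 - -7\right)}{-6 - 1} \left(-3\right) = \frac{2 \left(-1 + 42 + 7\right)}{-7} \left(-3\right) = 2 \left(- \frac{1}{7}\right) 48 \left(-3\right) = \left(- \frac{96}{7}\right) \left(-3\right) = \frac{288}{7}$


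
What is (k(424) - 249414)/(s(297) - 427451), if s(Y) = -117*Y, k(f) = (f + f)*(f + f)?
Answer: -46969/46220 ≈ -1.0162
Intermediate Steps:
k(f) = 4*f² (k(f) = (2*f)*(2*f) = 4*f²)
(k(424) - 249414)/(s(297) - 427451) = (4*424² - 249414)/(-117*297 - 427451) = (4*179776 - 249414)/(-34749 - 427451) = (719104 - 249414)/(-462200) = 469690*(-1/462200) = -46969/46220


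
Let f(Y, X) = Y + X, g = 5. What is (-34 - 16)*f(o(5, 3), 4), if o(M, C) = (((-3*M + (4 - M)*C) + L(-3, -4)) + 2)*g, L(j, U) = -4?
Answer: 4800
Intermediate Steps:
o(M, C) = -10 - 15*M + 5*C*(4 - M) (o(M, C) = (((-3*M + (4 - M)*C) - 4) + 2)*5 = (((-3*M + C*(4 - M)) - 4) + 2)*5 = ((-4 - 3*M + C*(4 - M)) + 2)*5 = (-2 - 3*M + C*(4 - M))*5 = -10 - 15*M + 5*C*(4 - M))
f(Y, X) = X + Y
(-34 - 16)*f(o(5, 3), 4) = (-34 - 16)*(4 + (-10 - 15*5 + 20*3 - 5*3*5)) = -50*(4 + (-10 - 75 + 60 - 75)) = -50*(4 - 100) = -50*(-96) = 4800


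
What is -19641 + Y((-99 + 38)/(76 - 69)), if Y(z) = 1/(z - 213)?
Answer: -30482839/1552 ≈ -19641.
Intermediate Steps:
Y(z) = 1/(-213 + z)
-19641 + Y((-99 + 38)/(76 - 69)) = -19641 + 1/(-213 + (-99 + 38)/(76 - 69)) = -19641 + 1/(-213 - 61/7) = -19641 + 1/(-1552/7) = -19641 - 7/1552 = -30482839/1552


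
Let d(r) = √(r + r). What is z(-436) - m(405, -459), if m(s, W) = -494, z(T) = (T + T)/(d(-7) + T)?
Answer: 47147266/95055 + 436*I*√14/95055 ≈ 496.0 + 0.017162*I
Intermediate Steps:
d(r) = √2*√r (d(r) = √(2*r) = √2*√r)
z(T) = 2*T/(T + I*√14) (z(T) = (T + T)/(√2*√(-7) + T) = (2*T)/(√2*(I*√7) + T) = (2*T)/(I*√14 + T) = (2*T)/(T + I*√14) = 2*T/(T + I*√14))
z(-436) - m(405, -459) = 2*(-436)/(-436 + I*√14) - 1*(-494) = -872/(-436 + I*√14) + 494 = 494 - 872/(-436 + I*√14)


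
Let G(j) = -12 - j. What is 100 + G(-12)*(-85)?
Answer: 100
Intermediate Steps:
100 + G(-12)*(-85) = 100 + (-12 - 1*(-12))*(-85) = 100 + (-12 + 12)*(-85) = 100 + 0*(-85) = 100 + 0 = 100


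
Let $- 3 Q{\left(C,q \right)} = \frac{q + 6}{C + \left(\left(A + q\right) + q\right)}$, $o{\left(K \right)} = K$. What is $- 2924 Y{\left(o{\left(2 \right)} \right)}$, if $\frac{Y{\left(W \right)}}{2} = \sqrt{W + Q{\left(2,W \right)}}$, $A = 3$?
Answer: $- \frac{5848 \sqrt{138}}{9} \approx -7633.2$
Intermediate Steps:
$Q{\left(C,q \right)} = - \frac{6 + q}{3 \left(3 + C + 2 q\right)}$ ($Q{\left(C,q \right)} = - \frac{\left(q + 6\right) \frac{1}{C + \left(\left(3 + q\right) + q\right)}}{3} = - \frac{\left(6 + q\right) \frac{1}{C + \left(3 + 2 q\right)}}{3} = - \frac{\left(6 + q\right) \frac{1}{3 + C + 2 q}}{3} = - \frac{\frac{1}{3 + C + 2 q} \left(6 + q\right)}{3} = - \frac{6 + q}{3 \left(3 + C + 2 q\right)}$)
$Y{\left(W \right)} = 2 \sqrt{W + \frac{-6 - W}{3 \left(5 + 2 W\right)}}$ ($Y{\left(W \right)} = 2 \sqrt{W + \frac{-6 - W}{3 \left(3 + 2 + 2 W\right)}} = 2 \sqrt{W + \frac{-6 - W}{3 \left(5 + 2 W\right)}}$)
$- 2924 Y{\left(o{\left(2 \right)} \right)} = - 2924 \frac{2 \sqrt{6} \sqrt{\frac{-3 + 3 \cdot 2^{2} + 7 \cdot 2}{5 + 2 \cdot 2}}}{3} = - 2924 \frac{2 \sqrt{6} \sqrt{\frac{-3 + 3 \cdot 4 + 14}{5 + 4}}}{3} = - 2924 \frac{2 \sqrt{6} \sqrt{\frac{-3 + 12 + 14}{9}}}{3} = - 2924 \frac{2 \sqrt{6} \sqrt{\frac{1}{9} \cdot 23}}{3} = - 2924 \frac{2 \sqrt{6} \sqrt{\frac{23}{9}}}{3} = - 2924 \frac{2 \sqrt{6} \frac{\sqrt{23}}{3}}{3} = - 2924 \frac{2 \sqrt{138}}{9} = - \frac{5848 \sqrt{138}}{9}$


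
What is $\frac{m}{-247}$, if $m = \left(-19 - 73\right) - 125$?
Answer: $\frac{217}{247} \approx 0.87854$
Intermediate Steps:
$m = -217$ ($m = -92 - 125 = -217$)
$\frac{m}{-247} = \frac{1}{-247} \left(-217\right) = \left(- \frac{1}{247}\right) \left(-217\right) = \frac{217}{247}$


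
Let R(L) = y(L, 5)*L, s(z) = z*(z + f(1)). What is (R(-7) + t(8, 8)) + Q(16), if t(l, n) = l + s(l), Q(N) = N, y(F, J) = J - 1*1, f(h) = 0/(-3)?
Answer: 60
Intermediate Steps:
f(h) = 0 (f(h) = 0*(-1/3) = 0)
y(F, J) = -1 + J (y(F, J) = J - 1 = -1 + J)
s(z) = z**2 (s(z) = z*(z + 0) = z*z = z**2)
R(L) = 4*L (R(L) = (-1 + 5)*L = 4*L)
t(l, n) = l + l**2
(R(-7) + t(8, 8)) + Q(16) = (4*(-7) + 8*(1 + 8)) + 16 = (-28 + 8*9) + 16 = (-28 + 72) + 16 = 44 + 16 = 60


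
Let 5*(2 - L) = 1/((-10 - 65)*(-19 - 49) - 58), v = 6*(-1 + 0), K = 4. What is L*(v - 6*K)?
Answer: -151257/2521 ≈ -59.999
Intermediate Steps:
v = -6 (v = 6*(-1) = -6)
L = 50419/25210 (L = 2 - 1/(5*((-10 - 65)*(-19 - 49) - 58)) = 2 - 1/(5*(-75*(-68) - 58)) = 2 - 1/(5*(5100 - 58)) = 2 - ⅕/5042 = 2 - ⅕*1/5042 = 2 - 1/25210 = 50419/25210 ≈ 2.0000)
L*(v - 6*K) = 50419*(-6 - 6*4)/25210 = 50419*(-6 - 24)/25210 = (50419/25210)*(-30) = -151257/2521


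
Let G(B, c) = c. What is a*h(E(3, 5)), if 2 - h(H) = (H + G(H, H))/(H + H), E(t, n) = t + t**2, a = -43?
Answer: -43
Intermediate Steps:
h(H) = 1 (h(H) = 2 - (H + H)/(H + H) = 2 - 2*H/(2*H) = 2 - 2*H*1/(2*H) = 2 - 1*1 = 2 - 1 = 1)
a*h(E(3, 5)) = -43*1 = -43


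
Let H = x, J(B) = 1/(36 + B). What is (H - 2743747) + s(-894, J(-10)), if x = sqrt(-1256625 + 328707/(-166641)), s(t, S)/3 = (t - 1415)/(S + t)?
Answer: -63772731419/23243 + 2*I*sqrt(969320957747217)/55547 ≈ -2.7437e+6 + 1121.0*I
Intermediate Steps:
s(t, S) = 3*(-1415 + t)/(S + t) (s(t, S) = 3*((t - 1415)/(S + t)) = 3*((-1415 + t)/(S + t)) = 3*(-1415 + t)/(S + t))
x = 2*I*sqrt(969320957747217)/55547 (x = sqrt(-1256625 + 328707*(-1/166641)) = sqrt(-1256625 - 109569/55547) = sqrt(-69801858444/55547) = 2*I*sqrt(969320957747217)/55547 ≈ 1121.0*I)
H = 2*I*sqrt(969320957747217)/55547 ≈ 1121.0*I
(H - 2743747) + s(-894, J(-10)) = (2*I*sqrt(969320957747217)/55547 - 2743747) + 3*(-1415 - 894)/(1/(36 - 10) - 894) = (-2743747 + 2*I*sqrt(969320957747217)/55547) + 3*(-2309)/(1/26 - 894) = (-2743747 + 2*I*sqrt(969320957747217)/55547) + 3*(-2309)/(-23243/26) = (-2743747 + 2*I*sqrt(969320957747217)/55547) + 3*(-26/23243)*(-2309) = (-2743747 + 2*I*sqrt(969320957747217)/55547) + 180102/23243 = -63772731419/23243 + 2*I*sqrt(969320957747217)/55547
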